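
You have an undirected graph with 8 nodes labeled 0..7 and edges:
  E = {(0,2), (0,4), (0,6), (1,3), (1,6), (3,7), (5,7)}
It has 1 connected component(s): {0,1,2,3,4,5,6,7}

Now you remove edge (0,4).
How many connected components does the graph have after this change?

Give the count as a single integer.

Answer: 2

Derivation:
Initial component count: 1
Remove (0,4): it was a bridge. Count increases: 1 -> 2.
  After removal, components: {0,1,2,3,5,6,7} {4}
New component count: 2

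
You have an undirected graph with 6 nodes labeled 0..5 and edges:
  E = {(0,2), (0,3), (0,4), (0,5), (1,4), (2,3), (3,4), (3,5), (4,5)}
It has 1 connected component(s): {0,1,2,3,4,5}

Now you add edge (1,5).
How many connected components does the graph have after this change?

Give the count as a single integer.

Initial component count: 1
Add (1,5): endpoints already in same component. Count unchanged: 1.
New component count: 1

Answer: 1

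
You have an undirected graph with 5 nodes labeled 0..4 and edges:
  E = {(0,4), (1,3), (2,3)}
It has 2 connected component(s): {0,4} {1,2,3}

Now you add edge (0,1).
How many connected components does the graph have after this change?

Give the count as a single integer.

Initial component count: 2
Add (0,1): merges two components. Count decreases: 2 -> 1.
New component count: 1

Answer: 1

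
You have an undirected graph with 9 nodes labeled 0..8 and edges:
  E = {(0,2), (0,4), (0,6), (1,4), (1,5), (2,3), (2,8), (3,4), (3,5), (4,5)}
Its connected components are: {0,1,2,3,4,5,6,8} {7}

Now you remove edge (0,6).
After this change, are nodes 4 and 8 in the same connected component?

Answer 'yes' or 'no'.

Initial components: {0,1,2,3,4,5,6,8} {7}
Removing edge (0,6): it was a bridge — component count 2 -> 3.
New components: {0,1,2,3,4,5,8} {6} {7}
Are 4 and 8 in the same component? yes

Answer: yes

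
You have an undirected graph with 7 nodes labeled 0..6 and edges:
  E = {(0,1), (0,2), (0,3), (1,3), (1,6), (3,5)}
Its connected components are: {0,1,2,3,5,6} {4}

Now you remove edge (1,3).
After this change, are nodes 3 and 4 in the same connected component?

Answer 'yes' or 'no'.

Answer: no

Derivation:
Initial components: {0,1,2,3,5,6} {4}
Removing edge (1,3): not a bridge — component count unchanged at 2.
New components: {0,1,2,3,5,6} {4}
Are 3 and 4 in the same component? no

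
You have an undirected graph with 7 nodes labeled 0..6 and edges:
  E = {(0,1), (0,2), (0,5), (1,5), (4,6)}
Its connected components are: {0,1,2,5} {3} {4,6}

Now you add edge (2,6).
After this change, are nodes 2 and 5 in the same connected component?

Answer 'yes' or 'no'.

Initial components: {0,1,2,5} {3} {4,6}
Adding edge (2,6): merges {0,1,2,5} and {4,6}.
New components: {0,1,2,4,5,6} {3}
Are 2 and 5 in the same component? yes

Answer: yes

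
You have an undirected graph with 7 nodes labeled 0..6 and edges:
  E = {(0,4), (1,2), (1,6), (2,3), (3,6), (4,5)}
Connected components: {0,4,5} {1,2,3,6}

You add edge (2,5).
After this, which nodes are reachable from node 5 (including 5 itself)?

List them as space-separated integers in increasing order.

Before: nodes reachable from 5: {0,4,5}
Adding (2,5): merges 5's component with another. Reachability grows.
After: nodes reachable from 5: {0,1,2,3,4,5,6}

Answer: 0 1 2 3 4 5 6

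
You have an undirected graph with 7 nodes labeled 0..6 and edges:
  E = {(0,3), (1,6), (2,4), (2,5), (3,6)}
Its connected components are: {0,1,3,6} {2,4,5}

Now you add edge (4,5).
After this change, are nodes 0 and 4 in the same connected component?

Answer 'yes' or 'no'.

Initial components: {0,1,3,6} {2,4,5}
Adding edge (4,5): both already in same component {2,4,5}. No change.
New components: {0,1,3,6} {2,4,5}
Are 0 and 4 in the same component? no

Answer: no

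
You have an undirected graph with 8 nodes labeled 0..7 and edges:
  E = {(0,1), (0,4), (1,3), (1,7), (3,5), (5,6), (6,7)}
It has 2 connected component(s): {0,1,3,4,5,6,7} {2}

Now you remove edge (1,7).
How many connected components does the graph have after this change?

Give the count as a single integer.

Initial component count: 2
Remove (1,7): not a bridge. Count unchanged: 2.
  After removal, components: {0,1,3,4,5,6,7} {2}
New component count: 2

Answer: 2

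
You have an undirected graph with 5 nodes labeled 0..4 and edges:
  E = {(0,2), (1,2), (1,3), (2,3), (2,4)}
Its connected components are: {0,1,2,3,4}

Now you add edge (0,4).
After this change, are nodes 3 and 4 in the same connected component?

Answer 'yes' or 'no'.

Answer: yes

Derivation:
Initial components: {0,1,2,3,4}
Adding edge (0,4): both already in same component {0,1,2,3,4}. No change.
New components: {0,1,2,3,4}
Are 3 and 4 in the same component? yes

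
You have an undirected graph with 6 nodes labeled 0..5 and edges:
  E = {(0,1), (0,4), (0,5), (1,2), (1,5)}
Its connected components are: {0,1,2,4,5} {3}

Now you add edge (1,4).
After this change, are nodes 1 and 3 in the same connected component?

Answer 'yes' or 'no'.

Initial components: {0,1,2,4,5} {3}
Adding edge (1,4): both already in same component {0,1,2,4,5}. No change.
New components: {0,1,2,4,5} {3}
Are 1 and 3 in the same component? no

Answer: no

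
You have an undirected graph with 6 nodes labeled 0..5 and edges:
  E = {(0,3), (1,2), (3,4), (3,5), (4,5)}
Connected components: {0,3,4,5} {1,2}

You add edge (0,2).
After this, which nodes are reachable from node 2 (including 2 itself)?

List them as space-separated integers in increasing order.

Before: nodes reachable from 2: {1,2}
Adding (0,2): merges 2's component with another. Reachability grows.
After: nodes reachable from 2: {0,1,2,3,4,5}

Answer: 0 1 2 3 4 5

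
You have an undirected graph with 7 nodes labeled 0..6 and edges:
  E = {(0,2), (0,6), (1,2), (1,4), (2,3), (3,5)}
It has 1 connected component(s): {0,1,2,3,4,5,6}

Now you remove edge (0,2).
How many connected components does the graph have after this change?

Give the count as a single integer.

Answer: 2

Derivation:
Initial component count: 1
Remove (0,2): it was a bridge. Count increases: 1 -> 2.
  After removal, components: {0,6} {1,2,3,4,5}
New component count: 2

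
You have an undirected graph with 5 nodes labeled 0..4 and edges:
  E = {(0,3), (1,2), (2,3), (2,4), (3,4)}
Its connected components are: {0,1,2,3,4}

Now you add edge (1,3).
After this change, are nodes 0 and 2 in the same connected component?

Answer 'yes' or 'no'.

Answer: yes

Derivation:
Initial components: {0,1,2,3,4}
Adding edge (1,3): both already in same component {0,1,2,3,4}. No change.
New components: {0,1,2,3,4}
Are 0 and 2 in the same component? yes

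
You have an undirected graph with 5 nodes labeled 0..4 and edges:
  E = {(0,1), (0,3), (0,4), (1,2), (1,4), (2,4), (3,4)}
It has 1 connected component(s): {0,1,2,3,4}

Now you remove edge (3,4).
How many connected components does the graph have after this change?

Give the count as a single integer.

Answer: 1

Derivation:
Initial component count: 1
Remove (3,4): not a bridge. Count unchanged: 1.
  After removal, components: {0,1,2,3,4}
New component count: 1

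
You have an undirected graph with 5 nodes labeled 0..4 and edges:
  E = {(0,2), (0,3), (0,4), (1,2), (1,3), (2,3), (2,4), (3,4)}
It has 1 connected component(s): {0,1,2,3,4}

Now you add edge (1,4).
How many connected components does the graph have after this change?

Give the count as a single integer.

Answer: 1

Derivation:
Initial component count: 1
Add (1,4): endpoints already in same component. Count unchanged: 1.
New component count: 1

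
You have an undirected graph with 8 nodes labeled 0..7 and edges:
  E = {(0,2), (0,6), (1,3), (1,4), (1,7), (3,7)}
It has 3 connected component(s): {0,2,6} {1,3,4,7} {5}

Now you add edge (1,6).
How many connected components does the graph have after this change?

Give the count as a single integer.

Initial component count: 3
Add (1,6): merges two components. Count decreases: 3 -> 2.
New component count: 2

Answer: 2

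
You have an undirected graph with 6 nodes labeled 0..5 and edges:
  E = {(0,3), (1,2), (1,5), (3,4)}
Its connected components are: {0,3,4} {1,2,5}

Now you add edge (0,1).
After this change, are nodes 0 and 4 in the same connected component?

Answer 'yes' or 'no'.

Initial components: {0,3,4} {1,2,5}
Adding edge (0,1): merges {0,3,4} and {1,2,5}.
New components: {0,1,2,3,4,5}
Are 0 and 4 in the same component? yes

Answer: yes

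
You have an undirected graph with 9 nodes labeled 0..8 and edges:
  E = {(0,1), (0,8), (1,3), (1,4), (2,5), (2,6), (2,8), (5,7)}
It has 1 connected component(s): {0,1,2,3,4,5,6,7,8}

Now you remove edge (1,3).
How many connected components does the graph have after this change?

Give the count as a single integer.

Initial component count: 1
Remove (1,3): it was a bridge. Count increases: 1 -> 2.
  After removal, components: {0,1,2,4,5,6,7,8} {3}
New component count: 2

Answer: 2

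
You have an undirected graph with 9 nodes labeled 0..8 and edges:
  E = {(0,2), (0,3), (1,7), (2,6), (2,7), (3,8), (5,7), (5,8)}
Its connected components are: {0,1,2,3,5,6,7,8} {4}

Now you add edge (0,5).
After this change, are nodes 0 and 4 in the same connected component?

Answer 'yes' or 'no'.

Answer: no

Derivation:
Initial components: {0,1,2,3,5,6,7,8} {4}
Adding edge (0,5): both already in same component {0,1,2,3,5,6,7,8}. No change.
New components: {0,1,2,3,5,6,7,8} {4}
Are 0 and 4 in the same component? no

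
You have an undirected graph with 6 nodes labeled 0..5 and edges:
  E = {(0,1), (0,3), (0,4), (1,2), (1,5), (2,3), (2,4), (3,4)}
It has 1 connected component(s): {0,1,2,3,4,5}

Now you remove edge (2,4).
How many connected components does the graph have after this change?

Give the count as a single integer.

Initial component count: 1
Remove (2,4): not a bridge. Count unchanged: 1.
  After removal, components: {0,1,2,3,4,5}
New component count: 1

Answer: 1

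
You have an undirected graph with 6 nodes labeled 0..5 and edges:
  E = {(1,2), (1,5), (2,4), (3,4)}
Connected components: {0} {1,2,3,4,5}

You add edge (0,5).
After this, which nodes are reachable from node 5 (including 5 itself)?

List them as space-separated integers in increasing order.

Before: nodes reachable from 5: {1,2,3,4,5}
Adding (0,5): merges 5's component with another. Reachability grows.
After: nodes reachable from 5: {0,1,2,3,4,5}

Answer: 0 1 2 3 4 5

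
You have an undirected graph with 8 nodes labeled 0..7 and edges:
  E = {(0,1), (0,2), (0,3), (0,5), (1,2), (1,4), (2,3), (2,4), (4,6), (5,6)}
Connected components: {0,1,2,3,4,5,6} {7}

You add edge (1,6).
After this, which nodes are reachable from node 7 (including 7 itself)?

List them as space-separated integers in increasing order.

Before: nodes reachable from 7: {7}
Adding (1,6): both endpoints already in same component. Reachability from 7 unchanged.
After: nodes reachable from 7: {7}

Answer: 7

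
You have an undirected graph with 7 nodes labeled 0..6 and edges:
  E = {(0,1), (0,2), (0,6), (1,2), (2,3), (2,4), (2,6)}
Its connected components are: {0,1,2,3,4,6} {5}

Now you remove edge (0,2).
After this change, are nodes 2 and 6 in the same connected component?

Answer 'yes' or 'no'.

Answer: yes

Derivation:
Initial components: {0,1,2,3,4,6} {5}
Removing edge (0,2): not a bridge — component count unchanged at 2.
New components: {0,1,2,3,4,6} {5}
Are 2 and 6 in the same component? yes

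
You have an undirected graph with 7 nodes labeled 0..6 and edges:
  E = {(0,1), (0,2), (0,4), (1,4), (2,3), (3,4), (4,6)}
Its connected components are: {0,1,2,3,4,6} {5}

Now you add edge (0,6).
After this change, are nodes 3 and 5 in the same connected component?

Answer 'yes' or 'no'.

Initial components: {0,1,2,3,4,6} {5}
Adding edge (0,6): both already in same component {0,1,2,3,4,6}. No change.
New components: {0,1,2,3,4,6} {5}
Are 3 and 5 in the same component? no

Answer: no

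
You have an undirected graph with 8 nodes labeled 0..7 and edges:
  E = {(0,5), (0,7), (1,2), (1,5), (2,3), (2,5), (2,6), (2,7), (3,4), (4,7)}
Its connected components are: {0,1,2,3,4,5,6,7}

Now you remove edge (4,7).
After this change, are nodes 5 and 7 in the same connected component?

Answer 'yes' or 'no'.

Initial components: {0,1,2,3,4,5,6,7}
Removing edge (4,7): not a bridge — component count unchanged at 1.
New components: {0,1,2,3,4,5,6,7}
Are 5 and 7 in the same component? yes

Answer: yes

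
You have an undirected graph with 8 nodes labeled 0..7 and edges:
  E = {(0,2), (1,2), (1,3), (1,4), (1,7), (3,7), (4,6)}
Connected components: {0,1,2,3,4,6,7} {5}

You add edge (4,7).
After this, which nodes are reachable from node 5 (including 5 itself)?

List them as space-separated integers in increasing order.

Answer: 5

Derivation:
Before: nodes reachable from 5: {5}
Adding (4,7): both endpoints already in same component. Reachability from 5 unchanged.
After: nodes reachable from 5: {5}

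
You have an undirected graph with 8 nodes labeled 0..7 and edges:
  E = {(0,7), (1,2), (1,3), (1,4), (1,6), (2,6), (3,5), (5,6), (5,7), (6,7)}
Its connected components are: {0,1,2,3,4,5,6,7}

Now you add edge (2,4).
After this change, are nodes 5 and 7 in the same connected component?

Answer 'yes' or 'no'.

Answer: yes

Derivation:
Initial components: {0,1,2,3,4,5,6,7}
Adding edge (2,4): both already in same component {0,1,2,3,4,5,6,7}. No change.
New components: {0,1,2,3,4,5,6,7}
Are 5 and 7 in the same component? yes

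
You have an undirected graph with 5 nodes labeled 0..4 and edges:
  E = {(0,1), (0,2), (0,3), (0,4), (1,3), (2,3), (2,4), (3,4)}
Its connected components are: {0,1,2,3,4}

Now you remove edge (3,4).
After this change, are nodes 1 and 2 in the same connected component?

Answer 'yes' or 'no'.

Answer: yes

Derivation:
Initial components: {0,1,2,3,4}
Removing edge (3,4): not a bridge — component count unchanged at 1.
New components: {0,1,2,3,4}
Are 1 and 2 in the same component? yes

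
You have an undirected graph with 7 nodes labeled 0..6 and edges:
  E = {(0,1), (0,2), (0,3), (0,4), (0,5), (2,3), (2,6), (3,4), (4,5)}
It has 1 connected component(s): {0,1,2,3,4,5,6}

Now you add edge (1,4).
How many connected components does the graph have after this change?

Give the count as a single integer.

Answer: 1

Derivation:
Initial component count: 1
Add (1,4): endpoints already in same component. Count unchanged: 1.
New component count: 1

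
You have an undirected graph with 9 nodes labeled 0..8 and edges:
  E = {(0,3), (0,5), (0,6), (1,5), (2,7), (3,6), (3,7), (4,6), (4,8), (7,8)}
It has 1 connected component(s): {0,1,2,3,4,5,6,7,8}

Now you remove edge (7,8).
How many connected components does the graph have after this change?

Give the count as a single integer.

Initial component count: 1
Remove (7,8): not a bridge. Count unchanged: 1.
  After removal, components: {0,1,2,3,4,5,6,7,8}
New component count: 1

Answer: 1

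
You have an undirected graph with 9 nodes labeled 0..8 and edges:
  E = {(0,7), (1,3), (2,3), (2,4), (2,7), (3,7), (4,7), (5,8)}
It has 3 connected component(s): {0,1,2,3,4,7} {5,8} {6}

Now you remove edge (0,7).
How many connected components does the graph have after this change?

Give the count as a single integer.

Initial component count: 3
Remove (0,7): it was a bridge. Count increases: 3 -> 4.
  After removal, components: {0} {1,2,3,4,7} {5,8} {6}
New component count: 4

Answer: 4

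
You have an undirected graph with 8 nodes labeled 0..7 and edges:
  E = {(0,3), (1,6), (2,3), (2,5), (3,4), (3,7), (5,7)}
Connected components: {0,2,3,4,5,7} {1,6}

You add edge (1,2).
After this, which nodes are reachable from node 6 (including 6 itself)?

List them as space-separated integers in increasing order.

Answer: 0 1 2 3 4 5 6 7

Derivation:
Before: nodes reachable from 6: {1,6}
Adding (1,2): merges 6's component with another. Reachability grows.
After: nodes reachable from 6: {0,1,2,3,4,5,6,7}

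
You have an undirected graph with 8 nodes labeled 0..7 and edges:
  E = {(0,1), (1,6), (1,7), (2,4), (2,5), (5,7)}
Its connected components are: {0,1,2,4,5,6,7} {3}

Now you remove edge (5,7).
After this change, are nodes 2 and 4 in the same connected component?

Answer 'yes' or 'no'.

Initial components: {0,1,2,4,5,6,7} {3}
Removing edge (5,7): it was a bridge — component count 2 -> 3.
New components: {0,1,6,7} {2,4,5} {3}
Are 2 and 4 in the same component? yes

Answer: yes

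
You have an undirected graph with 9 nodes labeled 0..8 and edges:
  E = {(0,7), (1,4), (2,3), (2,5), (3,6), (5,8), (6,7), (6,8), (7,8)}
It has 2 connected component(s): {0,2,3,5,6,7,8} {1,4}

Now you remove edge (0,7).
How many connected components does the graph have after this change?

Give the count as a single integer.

Answer: 3

Derivation:
Initial component count: 2
Remove (0,7): it was a bridge. Count increases: 2 -> 3.
  After removal, components: {0} {1,4} {2,3,5,6,7,8}
New component count: 3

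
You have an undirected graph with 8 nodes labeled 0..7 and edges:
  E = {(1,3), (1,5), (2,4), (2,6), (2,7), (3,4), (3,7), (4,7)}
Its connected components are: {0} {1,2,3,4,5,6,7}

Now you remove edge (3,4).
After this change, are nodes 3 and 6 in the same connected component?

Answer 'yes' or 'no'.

Initial components: {0} {1,2,3,4,5,6,7}
Removing edge (3,4): not a bridge — component count unchanged at 2.
New components: {0} {1,2,3,4,5,6,7}
Are 3 and 6 in the same component? yes

Answer: yes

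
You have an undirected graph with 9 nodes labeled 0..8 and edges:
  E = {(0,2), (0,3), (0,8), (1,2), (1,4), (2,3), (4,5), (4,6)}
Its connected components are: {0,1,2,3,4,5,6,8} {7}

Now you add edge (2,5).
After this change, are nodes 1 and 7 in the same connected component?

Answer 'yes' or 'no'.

Answer: no

Derivation:
Initial components: {0,1,2,3,4,5,6,8} {7}
Adding edge (2,5): both already in same component {0,1,2,3,4,5,6,8}. No change.
New components: {0,1,2,3,4,5,6,8} {7}
Are 1 and 7 in the same component? no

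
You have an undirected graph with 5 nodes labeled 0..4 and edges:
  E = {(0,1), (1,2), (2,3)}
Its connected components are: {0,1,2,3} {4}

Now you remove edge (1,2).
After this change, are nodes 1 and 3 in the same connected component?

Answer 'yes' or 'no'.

Answer: no

Derivation:
Initial components: {0,1,2,3} {4}
Removing edge (1,2): it was a bridge — component count 2 -> 3.
New components: {0,1} {2,3} {4}
Are 1 and 3 in the same component? no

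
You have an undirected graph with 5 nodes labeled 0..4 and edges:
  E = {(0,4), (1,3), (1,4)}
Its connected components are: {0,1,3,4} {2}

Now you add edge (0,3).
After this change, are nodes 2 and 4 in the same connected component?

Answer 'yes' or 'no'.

Answer: no

Derivation:
Initial components: {0,1,3,4} {2}
Adding edge (0,3): both already in same component {0,1,3,4}. No change.
New components: {0,1,3,4} {2}
Are 2 and 4 in the same component? no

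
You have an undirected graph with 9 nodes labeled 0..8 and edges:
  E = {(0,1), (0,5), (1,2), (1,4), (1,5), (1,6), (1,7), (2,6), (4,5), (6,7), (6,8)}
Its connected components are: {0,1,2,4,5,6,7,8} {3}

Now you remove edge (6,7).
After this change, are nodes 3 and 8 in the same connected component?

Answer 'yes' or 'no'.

Initial components: {0,1,2,4,5,6,7,8} {3}
Removing edge (6,7): not a bridge — component count unchanged at 2.
New components: {0,1,2,4,5,6,7,8} {3}
Are 3 and 8 in the same component? no

Answer: no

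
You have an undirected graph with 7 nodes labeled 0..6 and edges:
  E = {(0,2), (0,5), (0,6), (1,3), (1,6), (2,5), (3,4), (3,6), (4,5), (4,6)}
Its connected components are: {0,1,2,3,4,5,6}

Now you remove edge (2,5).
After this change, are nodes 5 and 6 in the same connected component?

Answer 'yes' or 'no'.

Answer: yes

Derivation:
Initial components: {0,1,2,3,4,5,6}
Removing edge (2,5): not a bridge — component count unchanged at 1.
New components: {0,1,2,3,4,5,6}
Are 5 and 6 in the same component? yes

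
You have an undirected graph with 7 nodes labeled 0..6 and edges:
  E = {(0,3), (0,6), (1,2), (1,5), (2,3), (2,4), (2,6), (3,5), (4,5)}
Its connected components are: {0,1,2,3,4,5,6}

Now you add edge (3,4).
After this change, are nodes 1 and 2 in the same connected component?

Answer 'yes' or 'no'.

Initial components: {0,1,2,3,4,5,6}
Adding edge (3,4): both already in same component {0,1,2,3,4,5,6}. No change.
New components: {0,1,2,3,4,5,6}
Are 1 and 2 in the same component? yes

Answer: yes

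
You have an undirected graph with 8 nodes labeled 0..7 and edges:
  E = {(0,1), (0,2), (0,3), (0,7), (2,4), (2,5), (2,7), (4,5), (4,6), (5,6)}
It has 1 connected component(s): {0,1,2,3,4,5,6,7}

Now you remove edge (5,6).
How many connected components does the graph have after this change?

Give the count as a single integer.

Answer: 1

Derivation:
Initial component count: 1
Remove (5,6): not a bridge. Count unchanged: 1.
  After removal, components: {0,1,2,3,4,5,6,7}
New component count: 1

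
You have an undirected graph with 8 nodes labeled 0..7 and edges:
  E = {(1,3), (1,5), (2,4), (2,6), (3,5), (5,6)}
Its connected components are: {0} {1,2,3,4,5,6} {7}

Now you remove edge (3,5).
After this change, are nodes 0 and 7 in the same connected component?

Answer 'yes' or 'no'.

Answer: no

Derivation:
Initial components: {0} {1,2,3,4,5,6} {7}
Removing edge (3,5): not a bridge — component count unchanged at 3.
New components: {0} {1,2,3,4,5,6} {7}
Are 0 and 7 in the same component? no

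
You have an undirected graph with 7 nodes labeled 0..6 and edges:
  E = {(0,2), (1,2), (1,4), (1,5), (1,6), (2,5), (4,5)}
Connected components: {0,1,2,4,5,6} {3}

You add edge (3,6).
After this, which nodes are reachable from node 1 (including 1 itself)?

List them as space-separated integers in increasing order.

Before: nodes reachable from 1: {0,1,2,4,5,6}
Adding (3,6): merges 1's component with another. Reachability grows.
After: nodes reachable from 1: {0,1,2,3,4,5,6}

Answer: 0 1 2 3 4 5 6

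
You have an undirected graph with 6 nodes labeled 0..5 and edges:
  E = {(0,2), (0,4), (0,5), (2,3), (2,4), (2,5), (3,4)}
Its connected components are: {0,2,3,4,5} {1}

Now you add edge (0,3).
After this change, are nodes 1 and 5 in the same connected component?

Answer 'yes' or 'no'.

Initial components: {0,2,3,4,5} {1}
Adding edge (0,3): both already in same component {0,2,3,4,5}. No change.
New components: {0,2,3,4,5} {1}
Are 1 and 5 in the same component? no

Answer: no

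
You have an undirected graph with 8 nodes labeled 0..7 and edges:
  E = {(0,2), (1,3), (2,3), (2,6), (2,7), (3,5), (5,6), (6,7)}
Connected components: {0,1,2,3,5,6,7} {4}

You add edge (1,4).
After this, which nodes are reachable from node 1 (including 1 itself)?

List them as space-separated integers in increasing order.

Answer: 0 1 2 3 4 5 6 7

Derivation:
Before: nodes reachable from 1: {0,1,2,3,5,6,7}
Adding (1,4): merges 1's component with another. Reachability grows.
After: nodes reachable from 1: {0,1,2,3,4,5,6,7}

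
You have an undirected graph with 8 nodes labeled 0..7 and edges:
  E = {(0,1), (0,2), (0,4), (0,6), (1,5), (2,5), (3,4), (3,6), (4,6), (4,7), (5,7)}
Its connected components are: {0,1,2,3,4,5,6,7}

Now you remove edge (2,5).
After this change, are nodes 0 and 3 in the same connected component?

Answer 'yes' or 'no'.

Answer: yes

Derivation:
Initial components: {0,1,2,3,4,5,6,7}
Removing edge (2,5): not a bridge — component count unchanged at 1.
New components: {0,1,2,3,4,5,6,7}
Are 0 and 3 in the same component? yes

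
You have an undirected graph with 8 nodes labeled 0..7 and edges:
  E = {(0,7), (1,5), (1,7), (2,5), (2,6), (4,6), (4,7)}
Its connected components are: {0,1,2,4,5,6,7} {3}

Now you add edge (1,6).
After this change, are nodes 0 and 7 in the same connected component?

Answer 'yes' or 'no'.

Answer: yes

Derivation:
Initial components: {0,1,2,4,5,6,7} {3}
Adding edge (1,6): both already in same component {0,1,2,4,5,6,7}. No change.
New components: {0,1,2,4,5,6,7} {3}
Are 0 and 7 in the same component? yes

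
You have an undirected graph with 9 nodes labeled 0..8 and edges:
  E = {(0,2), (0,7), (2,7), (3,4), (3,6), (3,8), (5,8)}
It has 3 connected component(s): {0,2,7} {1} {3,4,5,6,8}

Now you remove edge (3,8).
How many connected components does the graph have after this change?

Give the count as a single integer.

Initial component count: 3
Remove (3,8): it was a bridge. Count increases: 3 -> 4.
  After removal, components: {0,2,7} {1} {3,4,6} {5,8}
New component count: 4

Answer: 4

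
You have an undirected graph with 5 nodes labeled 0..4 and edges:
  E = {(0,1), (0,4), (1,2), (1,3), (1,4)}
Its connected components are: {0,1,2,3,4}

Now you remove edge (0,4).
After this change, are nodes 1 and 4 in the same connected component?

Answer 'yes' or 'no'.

Answer: yes

Derivation:
Initial components: {0,1,2,3,4}
Removing edge (0,4): not a bridge — component count unchanged at 1.
New components: {0,1,2,3,4}
Are 1 and 4 in the same component? yes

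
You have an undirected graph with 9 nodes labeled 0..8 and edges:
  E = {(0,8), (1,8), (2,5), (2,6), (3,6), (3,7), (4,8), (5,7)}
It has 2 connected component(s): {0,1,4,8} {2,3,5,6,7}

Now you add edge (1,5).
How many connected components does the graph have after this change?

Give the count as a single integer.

Initial component count: 2
Add (1,5): merges two components. Count decreases: 2 -> 1.
New component count: 1

Answer: 1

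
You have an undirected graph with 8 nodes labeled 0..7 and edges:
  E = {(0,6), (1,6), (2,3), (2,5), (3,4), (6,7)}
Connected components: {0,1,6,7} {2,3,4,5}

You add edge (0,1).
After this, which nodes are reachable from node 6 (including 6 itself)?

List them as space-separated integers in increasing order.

Answer: 0 1 6 7

Derivation:
Before: nodes reachable from 6: {0,1,6,7}
Adding (0,1): both endpoints already in same component. Reachability from 6 unchanged.
After: nodes reachable from 6: {0,1,6,7}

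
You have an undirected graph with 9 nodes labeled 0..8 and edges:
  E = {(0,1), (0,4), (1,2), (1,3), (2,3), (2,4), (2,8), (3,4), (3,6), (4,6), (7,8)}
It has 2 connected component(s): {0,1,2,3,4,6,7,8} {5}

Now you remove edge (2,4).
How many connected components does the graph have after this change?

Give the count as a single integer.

Initial component count: 2
Remove (2,4): not a bridge. Count unchanged: 2.
  After removal, components: {0,1,2,3,4,6,7,8} {5}
New component count: 2

Answer: 2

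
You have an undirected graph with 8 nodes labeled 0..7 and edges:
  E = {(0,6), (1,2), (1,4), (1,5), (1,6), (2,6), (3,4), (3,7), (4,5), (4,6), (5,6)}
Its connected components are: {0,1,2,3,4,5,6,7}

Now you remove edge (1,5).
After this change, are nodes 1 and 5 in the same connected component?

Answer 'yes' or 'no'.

Answer: yes

Derivation:
Initial components: {0,1,2,3,4,5,6,7}
Removing edge (1,5): not a bridge — component count unchanged at 1.
New components: {0,1,2,3,4,5,6,7}
Are 1 and 5 in the same component? yes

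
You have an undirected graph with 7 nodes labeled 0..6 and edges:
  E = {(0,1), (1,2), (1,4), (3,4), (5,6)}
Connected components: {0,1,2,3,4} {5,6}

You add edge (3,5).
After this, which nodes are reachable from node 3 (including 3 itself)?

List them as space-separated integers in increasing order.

Answer: 0 1 2 3 4 5 6

Derivation:
Before: nodes reachable from 3: {0,1,2,3,4}
Adding (3,5): merges 3's component with another. Reachability grows.
After: nodes reachable from 3: {0,1,2,3,4,5,6}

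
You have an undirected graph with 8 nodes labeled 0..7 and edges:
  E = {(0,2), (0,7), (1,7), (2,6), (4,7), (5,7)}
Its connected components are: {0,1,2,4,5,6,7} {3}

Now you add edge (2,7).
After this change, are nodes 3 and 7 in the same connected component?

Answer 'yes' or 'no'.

Answer: no

Derivation:
Initial components: {0,1,2,4,5,6,7} {3}
Adding edge (2,7): both already in same component {0,1,2,4,5,6,7}. No change.
New components: {0,1,2,4,5,6,7} {3}
Are 3 and 7 in the same component? no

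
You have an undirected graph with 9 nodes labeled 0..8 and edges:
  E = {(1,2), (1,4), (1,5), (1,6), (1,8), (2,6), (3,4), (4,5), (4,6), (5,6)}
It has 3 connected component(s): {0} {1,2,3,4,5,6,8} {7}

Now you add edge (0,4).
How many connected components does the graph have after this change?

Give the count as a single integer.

Answer: 2

Derivation:
Initial component count: 3
Add (0,4): merges two components. Count decreases: 3 -> 2.
New component count: 2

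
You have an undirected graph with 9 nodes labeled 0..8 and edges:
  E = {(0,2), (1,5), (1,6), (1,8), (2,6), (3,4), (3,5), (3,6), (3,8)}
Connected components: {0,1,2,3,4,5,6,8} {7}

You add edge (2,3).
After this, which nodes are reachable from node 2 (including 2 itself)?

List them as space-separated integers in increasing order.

Before: nodes reachable from 2: {0,1,2,3,4,5,6,8}
Adding (2,3): both endpoints already in same component. Reachability from 2 unchanged.
After: nodes reachable from 2: {0,1,2,3,4,5,6,8}

Answer: 0 1 2 3 4 5 6 8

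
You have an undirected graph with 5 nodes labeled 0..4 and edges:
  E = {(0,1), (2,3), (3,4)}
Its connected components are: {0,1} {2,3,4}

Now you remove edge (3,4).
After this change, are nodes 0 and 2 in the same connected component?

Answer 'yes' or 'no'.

Answer: no

Derivation:
Initial components: {0,1} {2,3,4}
Removing edge (3,4): it was a bridge — component count 2 -> 3.
New components: {0,1} {2,3} {4}
Are 0 and 2 in the same component? no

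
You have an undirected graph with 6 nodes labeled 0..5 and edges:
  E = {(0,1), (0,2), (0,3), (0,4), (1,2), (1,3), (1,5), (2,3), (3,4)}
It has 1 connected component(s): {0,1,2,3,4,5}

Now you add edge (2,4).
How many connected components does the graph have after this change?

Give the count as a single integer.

Answer: 1

Derivation:
Initial component count: 1
Add (2,4): endpoints already in same component. Count unchanged: 1.
New component count: 1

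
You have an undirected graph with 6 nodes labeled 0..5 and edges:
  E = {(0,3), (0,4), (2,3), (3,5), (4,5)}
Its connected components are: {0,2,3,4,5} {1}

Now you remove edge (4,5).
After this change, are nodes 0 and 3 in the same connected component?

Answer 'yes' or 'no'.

Answer: yes

Derivation:
Initial components: {0,2,3,4,5} {1}
Removing edge (4,5): not a bridge — component count unchanged at 2.
New components: {0,2,3,4,5} {1}
Are 0 and 3 in the same component? yes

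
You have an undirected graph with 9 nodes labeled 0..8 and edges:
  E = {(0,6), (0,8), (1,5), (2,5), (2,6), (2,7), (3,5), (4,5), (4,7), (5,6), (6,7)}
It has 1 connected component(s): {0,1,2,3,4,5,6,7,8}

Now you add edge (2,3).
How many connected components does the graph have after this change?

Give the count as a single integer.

Initial component count: 1
Add (2,3): endpoints already in same component. Count unchanged: 1.
New component count: 1

Answer: 1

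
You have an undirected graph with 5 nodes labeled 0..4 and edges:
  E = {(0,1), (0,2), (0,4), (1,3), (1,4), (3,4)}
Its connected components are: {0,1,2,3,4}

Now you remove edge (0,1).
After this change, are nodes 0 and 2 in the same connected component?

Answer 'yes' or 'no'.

Initial components: {0,1,2,3,4}
Removing edge (0,1): not a bridge — component count unchanged at 1.
New components: {0,1,2,3,4}
Are 0 and 2 in the same component? yes

Answer: yes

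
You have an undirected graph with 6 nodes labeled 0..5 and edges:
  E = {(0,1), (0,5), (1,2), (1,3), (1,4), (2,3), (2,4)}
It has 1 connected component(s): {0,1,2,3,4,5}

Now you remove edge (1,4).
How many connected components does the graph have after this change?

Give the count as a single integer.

Initial component count: 1
Remove (1,4): not a bridge. Count unchanged: 1.
  After removal, components: {0,1,2,3,4,5}
New component count: 1

Answer: 1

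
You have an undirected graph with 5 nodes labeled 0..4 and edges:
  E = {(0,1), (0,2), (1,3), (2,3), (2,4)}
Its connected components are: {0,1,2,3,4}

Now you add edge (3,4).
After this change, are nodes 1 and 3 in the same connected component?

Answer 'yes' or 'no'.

Answer: yes

Derivation:
Initial components: {0,1,2,3,4}
Adding edge (3,4): both already in same component {0,1,2,3,4}. No change.
New components: {0,1,2,3,4}
Are 1 and 3 in the same component? yes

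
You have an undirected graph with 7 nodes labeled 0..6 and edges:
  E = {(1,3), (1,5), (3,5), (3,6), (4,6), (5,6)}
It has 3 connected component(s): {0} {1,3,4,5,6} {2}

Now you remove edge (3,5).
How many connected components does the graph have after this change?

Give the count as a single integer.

Initial component count: 3
Remove (3,5): not a bridge. Count unchanged: 3.
  After removal, components: {0} {1,3,4,5,6} {2}
New component count: 3

Answer: 3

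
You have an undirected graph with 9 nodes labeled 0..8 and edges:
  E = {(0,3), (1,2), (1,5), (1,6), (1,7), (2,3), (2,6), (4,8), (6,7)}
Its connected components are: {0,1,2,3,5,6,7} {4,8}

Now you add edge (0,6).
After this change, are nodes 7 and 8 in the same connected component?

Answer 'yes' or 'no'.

Initial components: {0,1,2,3,5,6,7} {4,8}
Adding edge (0,6): both already in same component {0,1,2,3,5,6,7}. No change.
New components: {0,1,2,3,5,6,7} {4,8}
Are 7 and 8 in the same component? no

Answer: no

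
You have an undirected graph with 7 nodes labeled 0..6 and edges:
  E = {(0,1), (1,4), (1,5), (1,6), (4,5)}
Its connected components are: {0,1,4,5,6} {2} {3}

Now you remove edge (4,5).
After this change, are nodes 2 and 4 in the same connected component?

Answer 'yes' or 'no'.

Initial components: {0,1,4,5,6} {2} {3}
Removing edge (4,5): not a bridge — component count unchanged at 3.
New components: {0,1,4,5,6} {2} {3}
Are 2 and 4 in the same component? no

Answer: no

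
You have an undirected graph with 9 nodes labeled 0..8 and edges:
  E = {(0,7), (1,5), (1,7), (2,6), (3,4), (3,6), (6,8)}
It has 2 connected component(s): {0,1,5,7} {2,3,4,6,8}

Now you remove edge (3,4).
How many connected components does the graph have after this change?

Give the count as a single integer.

Initial component count: 2
Remove (3,4): it was a bridge. Count increases: 2 -> 3.
  After removal, components: {0,1,5,7} {2,3,6,8} {4}
New component count: 3

Answer: 3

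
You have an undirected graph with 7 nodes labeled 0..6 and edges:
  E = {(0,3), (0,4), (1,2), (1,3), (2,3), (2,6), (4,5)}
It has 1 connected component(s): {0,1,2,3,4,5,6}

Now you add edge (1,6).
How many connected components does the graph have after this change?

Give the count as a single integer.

Initial component count: 1
Add (1,6): endpoints already in same component. Count unchanged: 1.
New component count: 1

Answer: 1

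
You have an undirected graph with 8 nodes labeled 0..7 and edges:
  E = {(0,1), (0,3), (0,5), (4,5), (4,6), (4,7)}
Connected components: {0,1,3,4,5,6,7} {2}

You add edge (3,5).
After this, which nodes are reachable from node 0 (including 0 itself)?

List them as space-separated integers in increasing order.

Before: nodes reachable from 0: {0,1,3,4,5,6,7}
Adding (3,5): both endpoints already in same component. Reachability from 0 unchanged.
After: nodes reachable from 0: {0,1,3,4,5,6,7}

Answer: 0 1 3 4 5 6 7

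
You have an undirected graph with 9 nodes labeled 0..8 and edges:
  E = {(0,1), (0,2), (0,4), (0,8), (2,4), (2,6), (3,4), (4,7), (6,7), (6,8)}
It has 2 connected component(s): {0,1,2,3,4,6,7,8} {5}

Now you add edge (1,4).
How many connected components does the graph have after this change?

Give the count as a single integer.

Initial component count: 2
Add (1,4): endpoints already in same component. Count unchanged: 2.
New component count: 2

Answer: 2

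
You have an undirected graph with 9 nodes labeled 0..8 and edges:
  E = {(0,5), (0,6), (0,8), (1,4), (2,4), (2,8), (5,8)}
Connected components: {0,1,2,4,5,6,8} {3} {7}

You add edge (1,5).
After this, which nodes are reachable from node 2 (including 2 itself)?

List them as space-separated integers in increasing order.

Before: nodes reachable from 2: {0,1,2,4,5,6,8}
Adding (1,5): both endpoints already in same component. Reachability from 2 unchanged.
After: nodes reachable from 2: {0,1,2,4,5,6,8}

Answer: 0 1 2 4 5 6 8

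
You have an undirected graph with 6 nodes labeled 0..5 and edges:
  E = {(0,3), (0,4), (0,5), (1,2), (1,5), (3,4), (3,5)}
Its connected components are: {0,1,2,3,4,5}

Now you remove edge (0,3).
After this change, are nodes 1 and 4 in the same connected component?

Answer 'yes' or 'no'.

Answer: yes

Derivation:
Initial components: {0,1,2,3,4,5}
Removing edge (0,3): not a bridge — component count unchanged at 1.
New components: {0,1,2,3,4,5}
Are 1 and 4 in the same component? yes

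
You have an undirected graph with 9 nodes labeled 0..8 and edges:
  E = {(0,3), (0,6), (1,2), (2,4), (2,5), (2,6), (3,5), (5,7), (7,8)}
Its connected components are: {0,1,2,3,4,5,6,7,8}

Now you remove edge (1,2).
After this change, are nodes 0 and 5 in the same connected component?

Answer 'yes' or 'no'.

Initial components: {0,1,2,3,4,5,6,7,8}
Removing edge (1,2): it was a bridge — component count 1 -> 2.
New components: {0,2,3,4,5,6,7,8} {1}
Are 0 and 5 in the same component? yes

Answer: yes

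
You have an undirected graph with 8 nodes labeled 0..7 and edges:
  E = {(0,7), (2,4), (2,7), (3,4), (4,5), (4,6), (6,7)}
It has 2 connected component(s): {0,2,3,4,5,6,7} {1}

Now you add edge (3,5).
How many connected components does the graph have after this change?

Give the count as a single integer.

Initial component count: 2
Add (3,5): endpoints already in same component. Count unchanged: 2.
New component count: 2

Answer: 2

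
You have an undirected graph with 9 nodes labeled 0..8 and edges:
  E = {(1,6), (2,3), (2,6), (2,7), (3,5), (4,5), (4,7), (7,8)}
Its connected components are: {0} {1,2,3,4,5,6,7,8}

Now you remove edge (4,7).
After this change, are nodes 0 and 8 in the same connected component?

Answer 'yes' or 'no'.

Initial components: {0} {1,2,3,4,5,6,7,8}
Removing edge (4,7): not a bridge — component count unchanged at 2.
New components: {0} {1,2,3,4,5,6,7,8}
Are 0 and 8 in the same component? no

Answer: no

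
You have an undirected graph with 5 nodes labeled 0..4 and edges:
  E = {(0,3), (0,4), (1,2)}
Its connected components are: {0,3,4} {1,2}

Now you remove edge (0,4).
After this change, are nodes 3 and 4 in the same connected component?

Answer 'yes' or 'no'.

Initial components: {0,3,4} {1,2}
Removing edge (0,4): it was a bridge — component count 2 -> 3.
New components: {0,3} {1,2} {4}
Are 3 and 4 in the same component? no

Answer: no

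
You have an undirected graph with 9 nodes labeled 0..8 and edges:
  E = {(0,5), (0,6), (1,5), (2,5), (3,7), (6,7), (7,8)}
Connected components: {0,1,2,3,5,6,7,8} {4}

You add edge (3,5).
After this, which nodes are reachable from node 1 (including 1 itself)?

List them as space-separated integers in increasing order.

Before: nodes reachable from 1: {0,1,2,3,5,6,7,8}
Adding (3,5): both endpoints already in same component. Reachability from 1 unchanged.
After: nodes reachable from 1: {0,1,2,3,5,6,7,8}

Answer: 0 1 2 3 5 6 7 8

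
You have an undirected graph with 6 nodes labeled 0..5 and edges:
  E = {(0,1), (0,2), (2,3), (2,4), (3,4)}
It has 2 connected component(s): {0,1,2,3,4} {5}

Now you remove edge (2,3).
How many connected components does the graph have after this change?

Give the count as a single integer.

Answer: 2

Derivation:
Initial component count: 2
Remove (2,3): not a bridge. Count unchanged: 2.
  After removal, components: {0,1,2,3,4} {5}
New component count: 2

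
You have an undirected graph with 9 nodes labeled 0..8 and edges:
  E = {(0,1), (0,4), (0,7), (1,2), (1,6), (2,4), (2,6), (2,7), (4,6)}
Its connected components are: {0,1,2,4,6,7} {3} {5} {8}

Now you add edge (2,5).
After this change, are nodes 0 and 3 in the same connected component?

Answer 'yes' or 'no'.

Answer: no

Derivation:
Initial components: {0,1,2,4,6,7} {3} {5} {8}
Adding edge (2,5): merges {0,1,2,4,6,7} and {5}.
New components: {0,1,2,4,5,6,7} {3} {8}
Are 0 and 3 in the same component? no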